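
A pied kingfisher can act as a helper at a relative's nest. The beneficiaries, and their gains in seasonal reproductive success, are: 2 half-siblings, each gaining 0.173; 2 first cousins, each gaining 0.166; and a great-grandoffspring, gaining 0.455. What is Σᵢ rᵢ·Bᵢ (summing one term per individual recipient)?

0.184875

r to a half-sibling = 1/4 (half-sibs share one parent — one path of length 2: r = (1/2)^2 = 1/4).
r to a first cousin = 0.125 (first cousins share one grandparent pair — two paths of length 4: r = 2·(1/2)^4 = 1/8).
r to a great-grandoffspring = 0.125 (three parent–offspring links: r = (1/2)^3 = 1/8).
Summing one r·B term per recipient: 2·0.25·0.173 + 2·0.125·0.166 + 1·0.125·0.455 = 0.184875.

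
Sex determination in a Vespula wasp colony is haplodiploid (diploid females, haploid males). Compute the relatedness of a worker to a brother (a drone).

Her haploid brother carries none of their father's genes and a random half of their mother's genome; that half matches the maternal half of her own genome with probability 1/2: r = 1/2 · 1/2 = 1/4.

0.25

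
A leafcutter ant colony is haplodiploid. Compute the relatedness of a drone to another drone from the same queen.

Haploid brothers each carry a random half of the queen's diploid genome, so on average they share half: r = 1/2.

0.5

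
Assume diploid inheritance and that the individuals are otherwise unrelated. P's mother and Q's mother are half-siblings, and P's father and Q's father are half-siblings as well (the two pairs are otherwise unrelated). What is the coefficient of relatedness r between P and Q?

0.125

Relatedness sums over independent paths through distinct common ancestors.
P and Q are related in two ways: half first cousins through their mothers (r = 1/16) and half first cousins through their fathers (r = 1/16).
r = 1/16 + 1/16 = 0.125.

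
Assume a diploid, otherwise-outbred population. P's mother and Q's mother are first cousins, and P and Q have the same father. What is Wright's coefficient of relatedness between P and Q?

0.28125

Independent pedigree routes through distinct common ancestors add.
P and Q are related in two ways: second cousins through their mothers (r = 1/32) and half-sibs through their shared father (r = 1/4).
r = 1/32 + 1/4 = 0.28125.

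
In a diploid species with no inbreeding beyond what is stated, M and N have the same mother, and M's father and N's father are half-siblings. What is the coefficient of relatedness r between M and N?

0.3125

Wright's path rule: contributions from independent ancestry routes add.
M and N are related in two ways: half-sibs through their shared mother (r = 1/4) and half first cousins through their fathers (r = 1/16).
r = 1/4 + 1/16 = 0.3125.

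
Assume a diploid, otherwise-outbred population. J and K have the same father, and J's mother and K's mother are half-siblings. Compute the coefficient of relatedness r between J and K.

Wright's path rule: contributions from independent ancestry routes add.
J and K are related in two ways: half-sibs through their shared father (r = 1/4) and half first cousins through their mothers (r = 1/16).
r = 1/4 + 1/16 = 5/16 = 0.3125.

0.3125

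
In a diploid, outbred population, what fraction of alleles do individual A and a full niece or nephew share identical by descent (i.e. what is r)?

Full aunt/uncle↔niece/nephew: two paths of length 3 through the shared grandparent pair: r = 2·(1/2)^3 = 1/4.

0.25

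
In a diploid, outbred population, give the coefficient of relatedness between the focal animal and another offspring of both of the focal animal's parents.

Each parent–offspring link contributes a factor of 1/2, and independent paths through distinct common ancestors add.
Full sibs share both parents — two paths of length 2: r = 2·(1/2)^2 = 1/2.

0.5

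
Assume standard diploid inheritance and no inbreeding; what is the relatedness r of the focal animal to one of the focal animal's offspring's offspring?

Each parent–offspring link contributes a factor of 1/2, and independent paths through distinct common ancestors add.
Two parent–offspring links: r = (1/2)^2 = 1/4.

0.25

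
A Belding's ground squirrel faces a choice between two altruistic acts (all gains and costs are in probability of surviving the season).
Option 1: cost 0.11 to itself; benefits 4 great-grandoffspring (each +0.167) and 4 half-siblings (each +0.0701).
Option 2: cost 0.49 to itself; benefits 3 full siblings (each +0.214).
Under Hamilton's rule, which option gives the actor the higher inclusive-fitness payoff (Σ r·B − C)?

Option 1

Option 1: r to a great-grandoffspring = 0.125.
Option 1: r to a half-sibling = 0.25.
Option 1: Σ r·B − C = (4·0.125·0.167 + 4·0.25·0.0701) − 0.11 = 0.0436.
Option 2: r to a full sibling = 0.5.
Option 2: Σ r·B − C = (3·0.5·0.214) − 0.49 = -0.169.
Option 1 has the higher net inclusive-fitness payoff.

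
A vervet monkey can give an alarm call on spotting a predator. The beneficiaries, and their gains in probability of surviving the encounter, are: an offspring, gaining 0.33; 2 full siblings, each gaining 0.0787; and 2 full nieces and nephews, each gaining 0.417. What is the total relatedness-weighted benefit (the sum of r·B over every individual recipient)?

r to an offspring = 1/2 (one parent–offspring link: r = (1/2)^1 = 1/2).
r to a full sibling = 1/2 (full sibs share both parents — two paths of length 2: r = 2·(1/2)^2 = 1/2).
r to a full niece or nephew = 0.25 (full aunt/uncle↔niece/nephew: two paths of length 3 through the shared grandparent pair: r = 2·(1/2)^3 = 1/4).
Summing one r·B term per recipient: 1·0.5·0.33 + 2·0.5·0.0787 + 2·0.25·0.417 = 0.4522.

0.4522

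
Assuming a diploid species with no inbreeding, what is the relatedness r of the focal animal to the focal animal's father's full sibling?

Each parent–offspring link contributes a factor of 1/2, and independent paths through distinct common ancestors add.
Full aunt/uncle↔niece/nephew: two paths of length 3 through the shared grandparent pair: r = 2·(1/2)^3 = 1/4.

0.25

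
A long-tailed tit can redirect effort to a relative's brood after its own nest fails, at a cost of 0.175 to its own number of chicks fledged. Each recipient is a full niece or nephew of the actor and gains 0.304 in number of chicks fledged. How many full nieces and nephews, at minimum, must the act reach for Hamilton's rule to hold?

3

r to a full niece or nephew = 0.25 (full aunt/uncle↔niece/nephew: two paths of length 3 through the shared grandparent pair: r = 2·(1/2)^3 = 1/4).
Hamilton's rule: n·r·B > C  ⇒  n > C/(r·B) = 0.175/(0.25·0.304) = 2.303.
The smallest integer exceeding 2.303 is 3.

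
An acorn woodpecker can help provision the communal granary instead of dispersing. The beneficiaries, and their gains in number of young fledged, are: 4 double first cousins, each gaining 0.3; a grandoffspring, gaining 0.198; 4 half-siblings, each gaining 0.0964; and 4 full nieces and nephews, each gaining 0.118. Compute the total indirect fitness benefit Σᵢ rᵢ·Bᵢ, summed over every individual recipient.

r to a double first cousin = 0.25 (double first cousins share both grandparent pairs — four paths of length 4: r = 4·(1/2)^4 = 1/4).
r to a grandoffspring = 0.25 (two parent–offspring links: r = (1/2)^2 = 1/4).
r to a half-sibling = 0.25 (half-sibs share one parent — one path of length 2: r = (1/2)^2 = 1/4).
r to a full niece or nephew = 0.25 (full aunt/uncle↔niece/nephew: two paths of length 3 through the shared grandparent pair: r = 2·(1/2)^3 = 1/4).
Summing one r·B term per recipient: 4·0.25·0.3 + 1·0.25·0.198 + 4·0.25·0.0964 + 4·0.25·0.118 = 0.5639.

0.5639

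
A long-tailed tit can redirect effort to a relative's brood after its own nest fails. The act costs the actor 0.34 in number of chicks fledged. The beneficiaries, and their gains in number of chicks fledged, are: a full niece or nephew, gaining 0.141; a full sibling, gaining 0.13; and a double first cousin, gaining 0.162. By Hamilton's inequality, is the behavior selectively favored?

No

Hamilton's rule: the trait is favored when the sum of r·B over every recipient exceeds the actor's cost C.
r to a full niece or nephew = 0.25 (full aunt/uncle↔niece/nephew: two paths of length 3 through the shared grandparent pair: r = 2·(1/2)^3 = 1/4).
r to a full sibling = 0.5 (full sibs share both parents — two paths of length 2: r = 2·(1/2)^2 = 1/2).
r to a double first cousin = 1/4 (double first cousins share both grandparent pairs — four paths of length 4: r = 4·(1/2)^4 = 1/4).
Summing one r·B term per recipient: 1·0.25·0.141 + 1·0.5·0.13 + 1·0.25·0.162 = 0.14075.
0.14075 < 0.34: the indirect benefit is less than the cost.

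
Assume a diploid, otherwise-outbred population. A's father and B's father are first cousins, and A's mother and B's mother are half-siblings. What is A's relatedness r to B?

With two independent routes of shared ancestry, r is the sum of the two contributions.
A and B are related in two ways: second cousins through their fathers (r = 1/32) and half first cousins through their mothers (r = 1/16).
r = 1/32 + 1/16 = 0.09375.

0.09375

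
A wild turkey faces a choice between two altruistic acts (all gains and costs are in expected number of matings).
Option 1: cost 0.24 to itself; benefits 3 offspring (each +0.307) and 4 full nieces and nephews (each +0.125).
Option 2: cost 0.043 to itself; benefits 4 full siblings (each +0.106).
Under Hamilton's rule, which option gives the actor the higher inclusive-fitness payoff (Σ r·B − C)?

Option 1: r to an offspring = 0.5.
Option 1: r to a full niece or nephew = 0.25.
Option 1: Σ r·B − C = (3·0.5·0.307 + 4·0.25·0.125) − 0.24 = 0.3455.
Option 2: r to a full sibling = 0.5.
Option 2: Σ r·B − C = (4·0.5·0.106) − 0.043 = 0.169.
Option 1 has the higher net inclusive-fitness payoff.

Option 1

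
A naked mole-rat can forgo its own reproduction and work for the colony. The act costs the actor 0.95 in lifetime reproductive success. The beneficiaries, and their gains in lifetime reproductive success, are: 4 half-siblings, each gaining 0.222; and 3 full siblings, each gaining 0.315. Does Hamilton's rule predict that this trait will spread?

Hamilton's rule: the trait is favored when the sum of r·B over every recipient exceeds the actor's cost C.
r to a half-sibling = 0.25 (half-sibs share one parent — one path of length 2: r = (1/2)^2 = 1/4).
r to a full sibling = 0.5 (full sibs share both parents — two paths of length 2: r = 2·(1/2)^2 = 1/2).
Summing one r·B term per recipient: 4·0.25·0.222 + 3·0.5·0.315 = 0.6945.
0.6945 < 0.95: the indirect benefit is less than the cost.

No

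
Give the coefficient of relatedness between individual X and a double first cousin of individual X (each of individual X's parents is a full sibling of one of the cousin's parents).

0.25

Each parent–offspring link contributes a factor of 1/2, and independent paths through distinct common ancestors add.
Double first cousins share both grandparent pairs — four paths of length 4: r = 4·(1/2)^4 = 1/4.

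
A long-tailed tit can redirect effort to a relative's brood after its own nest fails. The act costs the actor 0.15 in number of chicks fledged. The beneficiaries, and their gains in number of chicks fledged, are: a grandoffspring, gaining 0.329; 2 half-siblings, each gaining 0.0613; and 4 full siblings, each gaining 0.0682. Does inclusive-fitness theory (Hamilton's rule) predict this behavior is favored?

Yes

Hamilton's rule: the trait is favored when the sum of r·B over every recipient exceeds the actor's cost C.
r to a grandoffspring = 1/4 (two parent–offspring links: r = (1/2)^2 = 1/4).
r to a half-sibling = 1/4 (half-sibs share one parent — one path of length 2: r = (1/2)^2 = 1/4).
r to a full sibling = 1/2 (full sibs share both parents — two paths of length 2: r = 2·(1/2)^2 = 1/2).
Summing one r·B term per recipient: 1·0.25·0.329 + 2·0.25·0.0613 + 4·0.5·0.0682 = 0.2493.
0.2493 > 0.15: the indirect benefit exceeds the cost.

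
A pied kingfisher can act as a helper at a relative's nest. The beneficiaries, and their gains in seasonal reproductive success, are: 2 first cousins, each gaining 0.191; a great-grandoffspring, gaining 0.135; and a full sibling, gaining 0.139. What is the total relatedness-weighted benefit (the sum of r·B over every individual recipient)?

r to a first cousin = 0.125 (first cousins share one grandparent pair — two paths of length 4: r = 2·(1/2)^4 = 1/8).
r to a great-grandoffspring = 0.125 (three parent–offspring links: r = (1/2)^3 = 1/8).
r to a full sibling = 1/2 (full sibs share both parents — two paths of length 2: r = 2·(1/2)^2 = 1/2).
Summing one r·B term per recipient: 2·0.125·0.191 + 1·0.125·0.135 + 1·0.5·0.139 = 0.134125.

0.134125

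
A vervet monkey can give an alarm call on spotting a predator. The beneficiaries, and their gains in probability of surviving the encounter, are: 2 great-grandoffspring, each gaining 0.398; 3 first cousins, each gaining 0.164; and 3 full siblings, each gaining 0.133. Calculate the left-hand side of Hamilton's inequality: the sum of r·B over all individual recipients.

0.3605

r to a great-grandoffspring = 1/8 (three parent–offspring links: r = (1/2)^3 = 1/8).
r to a first cousin = 1/8 (first cousins share one grandparent pair — two paths of length 4: r = 2·(1/2)^4 = 1/8).
r to a full sibling = 1/2 (full sibs share both parents — two paths of length 2: r = 2·(1/2)^2 = 1/2).
Summing one r·B term per recipient: 2·0.125·0.398 + 3·0.125·0.164 + 3·0.5·0.133 = 0.3605.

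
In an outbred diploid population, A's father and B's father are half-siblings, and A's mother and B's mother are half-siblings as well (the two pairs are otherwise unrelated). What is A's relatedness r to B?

0.125

Independent pedigree routes through distinct common ancestors add.
A and B are related in two ways: half first cousins through their fathers (r = 1/16) and half first cousins through their mothers (r = 1/16).
r = 1/16 + 1/16 = 1/8 = 0.125.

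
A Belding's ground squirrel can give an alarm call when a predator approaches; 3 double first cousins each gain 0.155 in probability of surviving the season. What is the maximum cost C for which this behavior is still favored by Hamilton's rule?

r to a double first cousin = 0.25 (double first cousins share both grandparent pairs — four paths of length 4: r = 4·(1/2)^4 = 1/4).
Hamilton's rule: n·r·B > C, so the trait is favored while C < n·r·B = 3·0.25·0.155 = 0.11625.

0.11625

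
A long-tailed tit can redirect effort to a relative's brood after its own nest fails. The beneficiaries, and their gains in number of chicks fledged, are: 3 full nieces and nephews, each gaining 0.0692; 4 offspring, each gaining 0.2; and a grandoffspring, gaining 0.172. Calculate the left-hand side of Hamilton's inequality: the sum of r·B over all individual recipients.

0.4949

r to a full niece or nephew = 1/4 (full aunt/uncle↔niece/nephew: two paths of length 3 through the shared grandparent pair: r = 2·(1/2)^3 = 1/4).
r to an offspring = 1/2 (one parent–offspring link: r = (1/2)^1 = 1/2).
r to a grandoffspring = 0.25 (two parent–offspring links: r = (1/2)^2 = 1/4).
Summing one r·B term per recipient: 3·0.25·0.0692 + 4·0.5·0.2 + 1·0.25·0.172 = 0.4949.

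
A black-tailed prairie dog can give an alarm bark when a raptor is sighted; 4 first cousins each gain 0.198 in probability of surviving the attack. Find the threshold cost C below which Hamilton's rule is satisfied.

0.099

r to a first cousin = 0.125 (first cousins share one grandparent pair — two paths of length 4: r = 2·(1/2)^4 = 1/8).
Hamilton's rule: n·r·B > C, so the trait is favored while C < n·r·B = 4·0.125·0.198 = 0.099.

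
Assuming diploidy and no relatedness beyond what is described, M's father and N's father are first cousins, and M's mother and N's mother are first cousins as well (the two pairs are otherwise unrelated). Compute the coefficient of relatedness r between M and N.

0.0625

Relatedness sums over independent paths through distinct common ancestors.
M and N are related in two ways: second cousins through their fathers (r = 1/32) and second cousins through their mothers (r = 1/32).
r = 1/32 + 1/32 = 0.0625.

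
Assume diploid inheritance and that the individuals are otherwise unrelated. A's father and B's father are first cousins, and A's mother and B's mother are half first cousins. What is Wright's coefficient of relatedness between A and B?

0.046875

Wright's path rule: contributions from independent ancestry routes add.
A and B are related in two ways: second cousins through their fathers (r = 1/32) and half second cousins through their mothers (r = 1/64).
r = 1/32 + 1/64 = 3/64 = 0.046875.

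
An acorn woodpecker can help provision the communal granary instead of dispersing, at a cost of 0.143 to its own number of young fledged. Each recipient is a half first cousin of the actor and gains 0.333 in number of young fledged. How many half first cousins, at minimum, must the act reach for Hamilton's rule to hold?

7

r to a half first cousin = 1/16 (half first cousins share one grandparent — one path of length 4: r = (1/2)^4 = 1/16).
Hamilton's rule: n·r·B > C  ⇒  n > C/(r·B) = 0.143/(0.0625·0.333) = 6.871.
The smallest integer exceeding 6.871 is 7.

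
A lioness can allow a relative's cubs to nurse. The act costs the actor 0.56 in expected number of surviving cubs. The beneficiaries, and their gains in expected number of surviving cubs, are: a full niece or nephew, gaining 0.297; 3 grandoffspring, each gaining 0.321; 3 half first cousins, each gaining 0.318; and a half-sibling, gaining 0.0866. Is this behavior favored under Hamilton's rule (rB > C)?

No

Hamilton's rule: the trait is favored when the sum of r·B over every recipient exceeds the actor's cost C.
r to a full niece or nephew = 0.25 (full aunt/uncle↔niece/nephew: two paths of length 3 through the shared grandparent pair: r = 2·(1/2)^3 = 1/4).
r to a grandoffspring = 0.25 (two parent–offspring links: r = (1/2)^2 = 1/4).
r to a half first cousin = 1/16 (half first cousins share one grandparent — one path of length 4: r = (1/2)^4 = 1/16).
r to a half-sibling = 0.25 (half-sibs share one parent — one path of length 2: r = (1/2)^2 = 1/4).
Summing one r·B term per recipient: 1·0.25·0.297 + 3·0.25·0.321 + 3·0.0625·0.318 + 1·0.25·0.0866 = 0.396275.
0.396275 < 0.56: the indirect benefit is less than the cost.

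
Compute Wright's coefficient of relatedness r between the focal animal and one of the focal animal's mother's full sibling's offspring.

Each parent–offspring link contributes a factor of 1/2, and independent paths through distinct common ancestors add.
First cousins share one grandparent pair — two paths of length 4: r = 2·(1/2)^4 = 1/8.

0.125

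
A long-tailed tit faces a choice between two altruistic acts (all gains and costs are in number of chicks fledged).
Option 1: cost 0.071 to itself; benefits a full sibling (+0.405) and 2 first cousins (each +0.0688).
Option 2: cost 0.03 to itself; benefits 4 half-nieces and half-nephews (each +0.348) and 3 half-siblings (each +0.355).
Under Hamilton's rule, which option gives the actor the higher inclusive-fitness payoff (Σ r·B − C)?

Option 1: r to a full sibling = 0.5.
Option 1: r to a first cousin = 0.125.
Option 1: Σ r·B − C = (1·0.5·0.405 + 2·0.125·0.0688) − 0.071 = 0.1487.
Option 2: r to a half-niece or half-nephew = 0.125.
Option 2: r to a half-sibling = 0.25.
Option 2: Σ r·B − C = (4·0.125·0.348 + 3·0.25·0.355) − 0.03 = 0.41025.
Option 2 has the higher net inclusive-fitness payoff.

Option 2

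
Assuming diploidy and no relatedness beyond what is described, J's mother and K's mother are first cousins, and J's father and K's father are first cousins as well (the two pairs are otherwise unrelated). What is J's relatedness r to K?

0.0625

Relatedness sums over independent paths through distinct common ancestors.
J and K are related in two ways: second cousins through their mothers (r = 1/32) and second cousins through their fathers (r = 1/32).
r = 1/32 + 1/32 = 0.0625.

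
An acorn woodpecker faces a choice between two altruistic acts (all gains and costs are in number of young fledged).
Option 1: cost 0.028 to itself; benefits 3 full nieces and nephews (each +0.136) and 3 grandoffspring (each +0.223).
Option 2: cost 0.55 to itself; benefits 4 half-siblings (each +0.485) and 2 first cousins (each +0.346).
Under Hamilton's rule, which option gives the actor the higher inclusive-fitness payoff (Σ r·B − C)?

Option 1: r to a full niece or nephew = 0.25.
Option 1: r to a grandoffspring = 0.25.
Option 1: Σ r·B − C = (3·0.25·0.136 + 3·0.25·0.223) − 0.028 = 0.24125.
Option 2: r to a half-sibling = 0.25.
Option 2: r to a first cousin = 0.125.
Option 2: Σ r·B − C = (4·0.25·0.485 + 2·0.125·0.346) − 0.55 = 0.0215.
Option 1 has the higher net inclusive-fitness payoff.

Option 1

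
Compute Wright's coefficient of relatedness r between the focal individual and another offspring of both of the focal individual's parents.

0.5

Each parent–offspring link contributes a factor of 1/2, and independent paths through distinct common ancestors add.
Full sibs share both parents — two paths of length 2: r = 2·(1/2)^2 = 1/2.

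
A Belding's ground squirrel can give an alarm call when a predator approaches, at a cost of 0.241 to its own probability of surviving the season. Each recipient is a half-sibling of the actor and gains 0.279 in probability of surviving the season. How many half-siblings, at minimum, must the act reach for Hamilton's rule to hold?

4

r to a half-sibling = 0.25 (half-sibs share one parent — one path of length 2: r = (1/2)^2 = 1/4).
Hamilton's rule: n·r·B > C  ⇒  n > C/(r·B) = 0.241/(0.25·0.279) = 3.455.
The smallest integer exceeding 3.455 is 4.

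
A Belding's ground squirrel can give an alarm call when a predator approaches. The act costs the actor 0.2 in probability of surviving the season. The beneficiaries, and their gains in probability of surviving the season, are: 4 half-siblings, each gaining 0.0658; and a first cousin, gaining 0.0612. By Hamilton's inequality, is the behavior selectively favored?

Hamilton's rule: the trait is favored when the sum of r·B over every recipient exceeds the actor's cost C.
r to a half-sibling = 1/4 (half-sibs share one parent — one path of length 2: r = (1/2)^2 = 1/4).
r to a first cousin = 1/8 (first cousins share one grandparent pair — two paths of length 4: r = 2·(1/2)^4 = 1/8).
Summing one r·B term per recipient: 4·0.25·0.0658 + 1·0.125·0.0612 = 0.07345.
0.07345 < 0.2: the indirect benefit is less than the cost.

No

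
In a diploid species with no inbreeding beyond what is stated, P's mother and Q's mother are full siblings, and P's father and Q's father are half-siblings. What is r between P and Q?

Relatedness sums over independent paths through distinct common ancestors.
P and Q are related in two ways: first cousins through their mothers (r = 1/8) and half first cousins through their fathers (r = 1/16).
r = 1/8 + 1/16 = 0.1875.

0.1875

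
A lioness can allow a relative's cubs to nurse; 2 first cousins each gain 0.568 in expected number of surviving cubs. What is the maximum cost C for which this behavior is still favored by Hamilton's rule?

r to a first cousin = 1/8 (first cousins share one grandparent pair — two paths of length 4: r = 2·(1/2)^4 = 1/8).
Hamilton's rule: n·r·B > C, so the trait is favored while C < n·r·B = 2·0.125·0.568 = 0.142.

0.142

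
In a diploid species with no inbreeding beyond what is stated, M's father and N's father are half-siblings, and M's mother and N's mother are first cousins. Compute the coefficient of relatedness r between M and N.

Wright's path rule: contributions from independent ancestry routes add.
M and N are related in two ways: half first cousins through their fathers (r = 1/16) and second cousins through their mothers (r = 1/32).
r = 1/16 + 1/32 = 0.09375.

0.09375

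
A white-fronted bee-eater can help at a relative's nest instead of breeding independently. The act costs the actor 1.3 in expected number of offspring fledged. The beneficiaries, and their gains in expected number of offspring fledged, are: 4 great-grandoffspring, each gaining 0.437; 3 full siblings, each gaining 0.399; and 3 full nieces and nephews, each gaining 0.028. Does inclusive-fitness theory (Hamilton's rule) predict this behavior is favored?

No

Hamilton's rule: the trait is favored when the sum of r·B over every recipient exceeds the actor's cost C.
r to a great-grandoffspring = 1/8 (three parent–offspring links: r = (1/2)^3 = 1/8).
r to a full sibling = 1/2 (full sibs share both parents — two paths of length 2: r = 2·(1/2)^2 = 1/2).
r to a full niece or nephew = 1/4 (full aunt/uncle↔niece/nephew: two paths of length 3 through the shared grandparent pair: r = 2·(1/2)^3 = 1/4).
Summing one r·B term per recipient: 4·0.125·0.437 + 3·0.5·0.399 + 3·0.25·0.028 = 0.838.
0.838 < 1.3: the indirect benefit is less than the cost.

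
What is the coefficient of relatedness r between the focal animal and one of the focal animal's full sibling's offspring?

Each parent–offspring link contributes a factor of 1/2, and independent paths through distinct common ancestors add.
Full aunt/uncle↔niece/nephew: two paths of length 3 through the shared grandparent pair: r = 2·(1/2)^3 = 1/4.

0.25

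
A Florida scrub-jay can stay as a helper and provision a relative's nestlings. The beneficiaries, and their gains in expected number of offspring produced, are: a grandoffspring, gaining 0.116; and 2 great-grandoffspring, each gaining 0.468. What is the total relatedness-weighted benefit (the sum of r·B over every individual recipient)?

r to a grandoffspring = 1/4 (two parent–offspring links: r = (1/2)^2 = 1/4).
r to a great-grandoffspring = 0.125 (three parent–offspring links: r = (1/2)^3 = 1/8).
Summing one r·B term per recipient: 1·0.25·0.116 + 2·0.125·0.468 = 0.146.

0.146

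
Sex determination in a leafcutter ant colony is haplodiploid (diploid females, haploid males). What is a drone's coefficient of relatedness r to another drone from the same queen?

0.5

Haploid brothers each carry a random half of the queen's diploid genome, so on average they share half: r = 1/2.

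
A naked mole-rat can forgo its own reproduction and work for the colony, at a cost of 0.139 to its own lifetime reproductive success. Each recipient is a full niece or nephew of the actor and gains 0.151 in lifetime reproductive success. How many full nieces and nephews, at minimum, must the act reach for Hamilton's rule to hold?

r to a full niece or nephew = 1/4 (full aunt/uncle↔niece/nephew: two paths of length 3 through the shared grandparent pair: r = 2·(1/2)^3 = 1/4).
Hamilton's rule: n·r·B > C  ⇒  n > C/(r·B) = 0.139/(0.25·0.151) = 3.682.
The smallest integer exceeding 3.682 is 4.

4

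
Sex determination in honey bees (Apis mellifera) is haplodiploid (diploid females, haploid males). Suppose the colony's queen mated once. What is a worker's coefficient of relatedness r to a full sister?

Haplodiploid full sisters inherit their father's entire haploid genome identically (contributing 1/2) and on average half of their mother's contribution (1/2 · 1/2 = 1/4); r = 1/2 + 1/4 = 3/4.

0.75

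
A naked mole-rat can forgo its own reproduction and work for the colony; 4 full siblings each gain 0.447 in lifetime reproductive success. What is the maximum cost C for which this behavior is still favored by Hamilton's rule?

r to a full sibling = 1/2 (full sibs share both parents — two paths of length 2: r = 2·(1/2)^2 = 1/2).
Hamilton's rule: n·r·B > C, so the trait is favored while C < n·r·B = 4·0.5·0.447 = 0.894.

0.894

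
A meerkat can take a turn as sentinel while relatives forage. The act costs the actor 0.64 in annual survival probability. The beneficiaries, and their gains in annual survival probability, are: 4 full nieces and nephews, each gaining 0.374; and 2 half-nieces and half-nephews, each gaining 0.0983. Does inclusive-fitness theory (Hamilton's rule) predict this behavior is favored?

No

Hamilton's rule: the trait is favored when the sum of r·B over every recipient exceeds the actor's cost C.
r to a full niece or nephew = 0.25 (full aunt/uncle↔niece/nephew: two paths of length 3 through the shared grandparent pair: r = 2·(1/2)^3 = 1/4).
r to a half-niece or half-nephew = 0.125 (half-aunt/uncle↔niece/nephew: one path of length 3: r = (1/2)^3 = 1/8).
Summing one r·B term per recipient: 4·0.25·0.374 + 2·0.125·0.0983 = 0.398575.
0.398575 < 0.64: the indirect benefit is less than the cost.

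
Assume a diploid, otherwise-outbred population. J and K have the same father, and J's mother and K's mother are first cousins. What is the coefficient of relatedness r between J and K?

With two independent routes of shared ancestry, r is the sum of the two contributions.
J and K are related in two ways: half-sibs through their shared father (r = 1/4) and second cousins through their mothers (r = 1/32).
r = 1/4 + 1/32 = 9/32 = 0.28125.

0.28125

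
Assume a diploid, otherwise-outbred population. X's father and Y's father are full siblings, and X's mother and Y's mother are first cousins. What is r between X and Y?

With two independent routes of shared ancestry, r is the sum of the two contributions.
X and Y are related in two ways: first cousins through their fathers (r = 1/8) and second cousins through their mothers (r = 1/32).
r = 1/8 + 1/32 = 5/32 = 0.15625.

0.15625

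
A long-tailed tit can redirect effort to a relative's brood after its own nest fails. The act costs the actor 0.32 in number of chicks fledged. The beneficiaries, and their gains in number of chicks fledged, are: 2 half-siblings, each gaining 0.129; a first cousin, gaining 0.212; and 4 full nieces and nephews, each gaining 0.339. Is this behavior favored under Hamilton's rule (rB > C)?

Yes

Hamilton's rule: the trait is favored when the sum of r·B over every recipient exceeds the actor's cost C.
r to a half-sibling = 0.25 (half-sibs share one parent — one path of length 2: r = (1/2)^2 = 1/4).
r to a first cousin = 1/8 (first cousins share one grandparent pair — two paths of length 4: r = 2·(1/2)^4 = 1/8).
r to a full niece or nephew = 0.25 (full aunt/uncle↔niece/nephew: two paths of length 3 through the shared grandparent pair: r = 2·(1/2)^3 = 1/4).
Summing one r·B term per recipient: 2·0.25·0.129 + 1·0.125·0.212 + 4·0.25·0.339 = 0.43.
0.43 > 0.32: the indirect benefit exceeds the cost.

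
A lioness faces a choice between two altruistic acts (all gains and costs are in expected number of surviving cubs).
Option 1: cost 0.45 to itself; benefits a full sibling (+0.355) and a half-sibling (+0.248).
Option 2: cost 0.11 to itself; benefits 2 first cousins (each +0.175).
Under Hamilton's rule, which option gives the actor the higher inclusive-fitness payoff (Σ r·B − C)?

Option 1: r to a full sibling = 0.5.
Option 1: r to a half-sibling = 0.25.
Option 1: Σ r·B − C = (1·0.5·0.355 + 1·0.25·0.248) − 0.45 = -0.2105.
Option 2: r to a first cousin = 0.125.
Option 2: Σ r·B − C = (2·0.125·0.175) − 0.11 = -0.06625.
Option 2 has the higher net inclusive-fitness payoff.

Option 2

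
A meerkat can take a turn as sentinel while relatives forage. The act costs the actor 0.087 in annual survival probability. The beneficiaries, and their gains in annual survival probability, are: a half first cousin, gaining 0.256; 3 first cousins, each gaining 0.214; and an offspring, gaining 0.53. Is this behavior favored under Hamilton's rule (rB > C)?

Hamilton's rule: the trait is favored when the sum of r·B over every recipient exceeds the actor's cost C.
r to a half first cousin = 1/16 (half first cousins share one grandparent — one path of length 4: r = (1/2)^4 = 1/16).
r to a first cousin = 1/8 (first cousins share one grandparent pair — two paths of length 4: r = 2·(1/2)^4 = 1/8).
r to an offspring = 1/2 (one parent–offspring link: r = (1/2)^1 = 1/2).
Summing one r·B term per recipient: 1·0.0625·0.256 + 3·0.125·0.214 + 1·0.5·0.53 = 0.36125.
0.36125 > 0.087: the indirect benefit exceeds the cost.

Yes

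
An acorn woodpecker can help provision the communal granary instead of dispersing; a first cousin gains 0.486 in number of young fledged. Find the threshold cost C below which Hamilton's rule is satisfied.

0.06075

r to a first cousin = 1/8 (first cousins share one grandparent pair — two paths of length 4: r = 2·(1/2)^4 = 1/8).
Hamilton's rule: n·r·B > C, so the trait is favored while C < n·r·B = 1·0.125·0.486 = 0.06075.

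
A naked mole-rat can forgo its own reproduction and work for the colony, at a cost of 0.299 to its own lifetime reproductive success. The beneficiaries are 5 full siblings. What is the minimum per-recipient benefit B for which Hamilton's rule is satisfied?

0.1196

r to a full sibling = 0.5 (full sibs share both parents — two paths of length 2: r = 2·(1/2)^2 = 1/2).
Hamilton's rule with n recipients of equal r: n·r·B > C, so B > C/(n·r) = 0.299/(5·0.5) = 0.1196.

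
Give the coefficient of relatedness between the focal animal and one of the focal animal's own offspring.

Each parent–offspring link contributes a factor of 1/2, and independent paths through distinct common ancestors add.
One parent–offspring link: r = (1/2)^1 = 1/2.

0.5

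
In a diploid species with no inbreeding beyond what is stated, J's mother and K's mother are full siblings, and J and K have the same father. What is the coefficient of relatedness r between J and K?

0.375

Wright's path rule: contributions from independent ancestry routes add.
J and K are related in two ways: first cousins through their mothers (r = 1/8) and half-sibs through their shared father (r = 1/4).
r = 1/8 + 1/4 = 3/8 = 0.375.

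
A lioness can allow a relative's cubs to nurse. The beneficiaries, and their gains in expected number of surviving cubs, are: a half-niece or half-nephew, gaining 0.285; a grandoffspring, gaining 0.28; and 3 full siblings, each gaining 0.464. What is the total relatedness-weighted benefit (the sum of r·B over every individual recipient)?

0.801625

r to a half-niece or half-nephew = 1/8 (half-aunt/uncle↔niece/nephew: one path of length 3: r = (1/2)^3 = 1/8).
r to a grandoffspring = 1/4 (two parent–offspring links: r = (1/2)^2 = 1/4).
r to a full sibling = 0.5 (full sibs share both parents — two paths of length 2: r = 2·(1/2)^2 = 1/2).
Summing one r·B term per recipient: 1·0.125·0.285 + 1·0.25·0.28 + 3·0.5·0.464 = 0.801625.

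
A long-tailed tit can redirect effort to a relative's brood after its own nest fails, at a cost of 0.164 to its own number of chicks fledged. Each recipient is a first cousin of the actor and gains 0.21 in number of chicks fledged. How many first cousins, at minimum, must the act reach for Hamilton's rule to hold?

7

r to a first cousin = 1/8 (first cousins share one grandparent pair — two paths of length 4: r = 2·(1/2)^4 = 1/8).
Hamilton's rule: n·r·B > C  ⇒  n > C/(r·B) = 0.164/(0.125·0.21) = 6.248.
The smallest integer exceeding 6.248 is 7.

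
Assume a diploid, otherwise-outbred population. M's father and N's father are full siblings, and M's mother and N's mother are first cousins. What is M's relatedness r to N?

Wright's path rule: contributions from independent ancestry routes add.
M and N are related in two ways: first cousins through their fathers (r = 1/8) and second cousins through their mothers (r = 1/32).
r = 1/8 + 1/32 = 0.15625.

0.15625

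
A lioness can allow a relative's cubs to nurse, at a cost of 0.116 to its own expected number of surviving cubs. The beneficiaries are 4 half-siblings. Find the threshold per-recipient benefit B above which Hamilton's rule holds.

0.116

r to a half-sibling = 1/4 (half-sibs share one parent — one path of length 2: r = (1/2)^2 = 1/4).
Hamilton's rule with n recipients of equal r: n·r·B > C, so B > C/(n·r) = 0.116/(4·0.25) = 0.116.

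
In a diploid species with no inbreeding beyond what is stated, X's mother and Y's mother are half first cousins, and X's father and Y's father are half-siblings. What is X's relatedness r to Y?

0.078125

Independent pedigree routes through distinct common ancestors add.
X and Y are related in two ways: half second cousins through their mothers (r = 1/64) and half first cousins through their fathers (r = 1/16).
r = 1/64 + 1/16 = 0.078125.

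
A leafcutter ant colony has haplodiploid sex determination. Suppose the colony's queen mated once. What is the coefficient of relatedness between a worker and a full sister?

Haplodiploid full sisters inherit their father's entire haploid genome identically (contributing 1/2) and on average half of their mother's contribution (1/2 · 1/2 = 1/4); r = 1/2 + 1/4 = 3/4.

0.75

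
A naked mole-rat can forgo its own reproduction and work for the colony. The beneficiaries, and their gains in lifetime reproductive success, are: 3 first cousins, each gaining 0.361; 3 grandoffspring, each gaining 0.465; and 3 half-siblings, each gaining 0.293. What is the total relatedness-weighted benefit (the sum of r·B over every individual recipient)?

r to a first cousin = 0.125 (first cousins share one grandparent pair — two paths of length 4: r = 2·(1/2)^4 = 1/8).
r to a grandoffspring = 1/4 (two parent–offspring links: r = (1/2)^2 = 1/4).
r to a half-sibling = 1/4 (half-sibs share one parent — one path of length 2: r = (1/2)^2 = 1/4).
Summing one r·B term per recipient: 3·0.125·0.361 + 3·0.25·0.465 + 3·0.25·0.293 = 0.703875.

0.703875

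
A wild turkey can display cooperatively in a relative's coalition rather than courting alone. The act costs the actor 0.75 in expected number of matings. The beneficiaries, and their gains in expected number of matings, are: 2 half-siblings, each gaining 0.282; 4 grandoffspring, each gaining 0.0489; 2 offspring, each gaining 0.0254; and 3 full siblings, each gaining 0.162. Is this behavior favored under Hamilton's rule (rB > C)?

Hamilton's rule: the trait is favored when the sum of r·B over every recipient exceeds the actor's cost C.
r to a half-sibling = 0.25 (half-sibs share one parent — one path of length 2: r = (1/2)^2 = 1/4).
r to a grandoffspring = 0.25 (two parent–offspring links: r = (1/2)^2 = 1/4).
r to an offspring = 0.5 (one parent–offspring link: r = (1/2)^1 = 1/2).
r to a full sibling = 0.5 (full sibs share both parents — two paths of length 2: r = 2·(1/2)^2 = 1/2).
Summing one r·B term per recipient: 2·0.25·0.282 + 4·0.25·0.0489 + 2·0.5·0.0254 + 3·0.5·0.162 = 0.4583.
0.4583 < 0.75: the indirect benefit is less than the cost.

No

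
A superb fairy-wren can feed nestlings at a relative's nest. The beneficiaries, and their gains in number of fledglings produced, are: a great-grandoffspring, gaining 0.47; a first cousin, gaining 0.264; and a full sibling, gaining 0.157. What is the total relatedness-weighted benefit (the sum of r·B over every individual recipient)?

0.17025

r to a great-grandoffspring = 0.125 (three parent–offspring links: r = (1/2)^3 = 1/8).
r to a first cousin = 0.125 (first cousins share one grandparent pair — two paths of length 4: r = 2·(1/2)^4 = 1/8).
r to a full sibling = 0.5 (full sibs share both parents — two paths of length 2: r = 2·(1/2)^2 = 1/2).
Summing one r·B term per recipient: 1·0.125·0.47 + 1·0.125·0.264 + 1·0.5·0.157 = 0.17025.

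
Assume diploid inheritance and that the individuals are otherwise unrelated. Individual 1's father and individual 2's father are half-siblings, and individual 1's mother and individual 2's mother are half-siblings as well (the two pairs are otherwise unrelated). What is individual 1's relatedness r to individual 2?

Wright's path rule: contributions from independent ancestry routes add.
Individual 1 and individual 2 are related in two ways: half first cousins through their fathers (r = 1/16) and half first cousins through their mothers (r = 1/16).
r = 1/16 + 1/16 = 0.125.

0.125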